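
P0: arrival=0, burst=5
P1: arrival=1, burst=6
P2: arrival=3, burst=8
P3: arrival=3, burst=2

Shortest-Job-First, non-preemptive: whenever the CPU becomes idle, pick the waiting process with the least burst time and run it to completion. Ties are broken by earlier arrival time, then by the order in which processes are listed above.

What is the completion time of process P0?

Timeline: | P0 0-5 | P3 5-7 | P1 7-13 | P2 13-21 |
Completion: P0=5  P1=13  P2=21  P3=7
Turnaround (C−A): P0=5  P1=12  P2=18  P3=4

5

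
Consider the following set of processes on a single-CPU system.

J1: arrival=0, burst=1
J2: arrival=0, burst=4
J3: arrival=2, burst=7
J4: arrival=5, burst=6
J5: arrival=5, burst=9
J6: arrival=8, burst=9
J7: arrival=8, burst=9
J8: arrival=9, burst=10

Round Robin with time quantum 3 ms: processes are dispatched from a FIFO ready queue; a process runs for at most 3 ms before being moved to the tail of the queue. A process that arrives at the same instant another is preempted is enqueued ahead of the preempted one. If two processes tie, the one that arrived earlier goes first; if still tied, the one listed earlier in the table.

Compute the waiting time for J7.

34

Gantt: | J1 0-1 | J2 1-4 | J3 4-7 | J2 7-8 | J4 8-11 | J5 11-14 | J3 14-17 | J6 17-20 | J7 20-23 | J8 23-26 | J4 26-29 | J5 29-32 | J3 32-33 | J6 33-36 | J7 36-39 | J8 39-42 | J5 42-45 | J6 45-48 | J7 48-51 | J8 51-55 |
Completion: J1=1  J2=8  J3=33  J4=29  J5=45  J6=48  J7=51  J8=55
Turnaround (C−A): J1=1  J2=8  J3=31  J4=24  J5=40  J6=40  J7=43  J8=46
Waiting(J7) = turnaround − burst = 43 − 9 = 34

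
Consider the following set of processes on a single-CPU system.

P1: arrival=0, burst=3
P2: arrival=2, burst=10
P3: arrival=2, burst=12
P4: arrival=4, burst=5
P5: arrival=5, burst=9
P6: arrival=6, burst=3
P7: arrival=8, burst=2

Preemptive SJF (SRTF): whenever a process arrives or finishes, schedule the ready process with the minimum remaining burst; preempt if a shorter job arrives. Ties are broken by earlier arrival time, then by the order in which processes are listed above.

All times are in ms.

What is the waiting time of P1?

Timeline: | P1 0-3 | P2 3-4 | P4 4-9 | P7 9-11 | P6 11-14 | P2 14-23 | P5 23-32 | P3 32-44 |
Completion: P1=3  P2=23  P3=44  P4=9  P5=32  P6=14  P7=11
Waiting(P1) = turnaround − burst = 3 − 3 = 0

0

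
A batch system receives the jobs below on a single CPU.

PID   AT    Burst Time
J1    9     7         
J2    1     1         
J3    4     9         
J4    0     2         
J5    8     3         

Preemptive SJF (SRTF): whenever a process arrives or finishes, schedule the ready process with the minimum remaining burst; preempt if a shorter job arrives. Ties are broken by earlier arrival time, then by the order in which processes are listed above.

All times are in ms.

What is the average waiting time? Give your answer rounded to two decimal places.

2.20

Schedule: | J4 0-2 | J2 2-3 | idle 3-4 | J3 4-8 | J5 8-11 | J3 11-16 | J1 16-23 |
Completion: J1=23  J2=3  J3=16  J4=2  J5=11
Waiting times: J1=7, J2=1, J3=3, J4=0, J5=0
Average waiting = (7+1+3+0+0) / 5 = 11/5 = 2.20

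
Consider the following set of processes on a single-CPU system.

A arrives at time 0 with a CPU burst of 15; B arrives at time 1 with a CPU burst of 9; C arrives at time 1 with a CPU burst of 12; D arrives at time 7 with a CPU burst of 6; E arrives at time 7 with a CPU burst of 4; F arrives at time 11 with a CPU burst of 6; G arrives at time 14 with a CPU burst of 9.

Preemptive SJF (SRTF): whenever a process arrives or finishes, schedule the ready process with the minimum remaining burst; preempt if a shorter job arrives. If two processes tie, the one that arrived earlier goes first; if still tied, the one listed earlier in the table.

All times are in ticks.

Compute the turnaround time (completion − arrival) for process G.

Gantt: | A 0-1 | B 1-10 | E 10-14 | D 14-20 | F 20-26 | G 26-35 | C 35-47 | A 47-61 |
Completion: A=61  B=10  C=47  D=20  E=14  F=26  G=35
Turnaround (C−A): A=61  B=9  C=46  D=13  E=7  F=15  G=21
Turnaround(G) = completion − arrival = 35 − 14 = 21

21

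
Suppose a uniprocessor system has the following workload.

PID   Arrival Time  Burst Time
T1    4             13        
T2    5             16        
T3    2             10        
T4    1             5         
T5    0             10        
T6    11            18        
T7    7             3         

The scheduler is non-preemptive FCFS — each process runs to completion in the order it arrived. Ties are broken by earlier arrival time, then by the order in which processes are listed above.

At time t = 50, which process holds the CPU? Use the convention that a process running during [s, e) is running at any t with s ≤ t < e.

T2

Schedule: | T5 0-10 | T4 10-15 | T3 15-25 | T1 25-38 | T2 38-54 | T7 54-57 | T6 57-75 |
Completion: T1=38  T2=54  T3=25  T4=15  T5=10  T6=75  T7=57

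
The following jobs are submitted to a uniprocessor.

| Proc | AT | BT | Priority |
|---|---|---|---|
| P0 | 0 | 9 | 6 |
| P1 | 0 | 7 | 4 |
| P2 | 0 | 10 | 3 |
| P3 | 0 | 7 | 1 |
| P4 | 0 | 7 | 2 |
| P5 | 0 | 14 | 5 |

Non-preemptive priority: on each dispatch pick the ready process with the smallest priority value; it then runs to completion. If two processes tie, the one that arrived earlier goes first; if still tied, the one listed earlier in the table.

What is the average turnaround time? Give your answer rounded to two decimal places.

Gantt: | P3 0-7 | P4 7-14 | P2 14-24 | P1 24-31 | P5 31-45 | P0 45-54 |
Completion: P0=54  P1=31  P2=24  P3=7  P4=14  P5=45
Turnaround times: P0=54, P1=31, P2=24, P3=7, P4=14, P5=45
Average turnaround = (54+31+24+7+14+45) / 6 = 175/6 = 29.17

29.17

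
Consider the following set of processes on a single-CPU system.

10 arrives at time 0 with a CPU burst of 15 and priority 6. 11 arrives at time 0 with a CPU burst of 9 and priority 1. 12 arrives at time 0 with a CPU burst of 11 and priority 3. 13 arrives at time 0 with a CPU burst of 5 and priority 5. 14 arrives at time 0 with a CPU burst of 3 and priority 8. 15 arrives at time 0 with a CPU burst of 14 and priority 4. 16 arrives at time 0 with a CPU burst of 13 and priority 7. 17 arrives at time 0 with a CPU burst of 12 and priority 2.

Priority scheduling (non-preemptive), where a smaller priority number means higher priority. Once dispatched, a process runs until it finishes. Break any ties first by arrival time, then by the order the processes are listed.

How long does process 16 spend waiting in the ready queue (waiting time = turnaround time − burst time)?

Schedule: | 11 0-9 | 17 9-21 | 12 21-32 | 15 32-46 | 13 46-51 | 10 51-66 | 16 66-79 | 14 79-82 |
Completion: 10=66  11=9  12=32  13=51  14=82  15=46  16=79  17=21
Turnaround (C−A): 10=66  11=9  12=32  13=51  14=82  15=46  16=79  17=21
Waiting(16) = turnaround − burst = 79 − 13 = 66

66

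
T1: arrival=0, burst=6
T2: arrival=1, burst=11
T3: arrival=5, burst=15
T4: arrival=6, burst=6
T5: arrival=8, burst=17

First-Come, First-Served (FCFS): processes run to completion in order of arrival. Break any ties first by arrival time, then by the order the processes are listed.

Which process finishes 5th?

T5

Gantt: | T1 0-6 | T2 6-17 | T3 17-32 | T4 32-38 | T5 38-55 |
Completion: T1=6  T2=17  T3=32  T4=38  T5=55
Turnaround (C−A): T1=6  T2=16  T3=27  T4=32  T5=47
Finish order: T1 → T2 → T3 → T4 → T5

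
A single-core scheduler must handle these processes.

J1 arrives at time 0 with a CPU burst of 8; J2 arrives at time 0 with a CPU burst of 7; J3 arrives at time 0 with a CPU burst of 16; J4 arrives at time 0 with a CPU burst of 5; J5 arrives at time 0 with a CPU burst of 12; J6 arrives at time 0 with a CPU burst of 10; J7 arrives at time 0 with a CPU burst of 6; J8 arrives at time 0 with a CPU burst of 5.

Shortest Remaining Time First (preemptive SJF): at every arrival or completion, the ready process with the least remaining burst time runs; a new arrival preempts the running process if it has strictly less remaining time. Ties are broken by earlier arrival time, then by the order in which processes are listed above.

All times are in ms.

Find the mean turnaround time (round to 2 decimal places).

31.00

Gantt: | J4 0-5 | J8 5-10 | J7 10-16 | J2 16-23 | J1 23-31 | J6 31-41 | J5 41-53 | J3 53-69 |
Completion: J1=31  J2=23  J3=69  J4=5  J5=53  J6=41  J7=16  J8=10
Turnaround (C−A): J1=31  J2=23  J3=69  J4=5  J5=53  J6=41  J7=16  J8=10
Turnaround times: J1=31, J2=23, J3=69, J4=5, J5=53, J6=41, J7=16, J8=10
Average turnaround = (31+23+69+5+53+41+16+10) / 8 = 248/8 = 31.00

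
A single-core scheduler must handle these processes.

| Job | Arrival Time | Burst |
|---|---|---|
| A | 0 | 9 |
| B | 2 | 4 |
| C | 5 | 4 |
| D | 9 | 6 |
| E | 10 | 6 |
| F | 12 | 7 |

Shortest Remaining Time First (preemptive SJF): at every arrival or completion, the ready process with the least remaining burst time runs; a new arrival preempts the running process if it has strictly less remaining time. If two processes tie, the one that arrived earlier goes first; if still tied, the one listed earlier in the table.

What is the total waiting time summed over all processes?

Gantt: | A 0-2 | B 2-6 | C 6-10 | D 10-16 | E 16-22 | A 22-29 | F 29-36 |
Completion: A=29  B=6  C=10  D=16  E=22  F=36
Turnaround (C−A): A=29  B=4  C=5  D=7  E=12  F=24
Waiting = turnaround − burst: A=20, B=0, C=1, D=1, E=6, F=17
Total waiting = 20 + 0 + 1 + 1 + 6 + 17 = 45

45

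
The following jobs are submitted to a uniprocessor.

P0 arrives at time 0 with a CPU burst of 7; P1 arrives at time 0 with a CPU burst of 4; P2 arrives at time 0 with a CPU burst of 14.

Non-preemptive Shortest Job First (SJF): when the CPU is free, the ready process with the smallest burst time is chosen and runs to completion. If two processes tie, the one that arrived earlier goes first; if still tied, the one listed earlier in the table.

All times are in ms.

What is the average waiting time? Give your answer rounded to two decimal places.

Gantt: | P1 0-4 | P0 4-11 | P2 11-25 |
Completion: P0=11  P1=4  P2=25
Waiting times: P0=4, P1=0, P2=11
Average waiting = (4+0+11) / 3 = 15/3 = 5.00

5.00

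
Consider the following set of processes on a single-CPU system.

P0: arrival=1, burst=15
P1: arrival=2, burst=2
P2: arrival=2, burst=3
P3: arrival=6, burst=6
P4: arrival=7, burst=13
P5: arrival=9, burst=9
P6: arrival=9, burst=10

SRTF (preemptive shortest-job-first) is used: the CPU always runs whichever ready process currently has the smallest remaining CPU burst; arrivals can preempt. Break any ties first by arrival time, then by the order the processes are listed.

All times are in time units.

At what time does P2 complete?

7

Schedule: | idle 0-1 | P0 1-2 | P1 2-4 | P2 4-7 | P3 7-13 | P5 13-22 | P6 22-32 | P4 32-45 | P0 45-59 |
Completion: P0=59  P1=4  P2=7  P3=13  P4=45  P5=22  P6=32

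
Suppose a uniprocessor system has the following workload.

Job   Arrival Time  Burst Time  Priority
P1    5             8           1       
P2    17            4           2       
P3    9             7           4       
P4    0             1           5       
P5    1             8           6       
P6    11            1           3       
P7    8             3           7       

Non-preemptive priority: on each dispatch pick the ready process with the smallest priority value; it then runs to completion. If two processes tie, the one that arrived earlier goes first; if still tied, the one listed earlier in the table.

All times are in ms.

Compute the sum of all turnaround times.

80

Timeline: | P4 0-1 | P5 1-9 | P1 9-17 | P2 17-21 | P6 21-22 | P3 22-29 | P7 29-32 |
Completion: P1=17  P2=21  P3=29  P4=1  P5=9  P6=22  P7=32
Turnaround = completion − arrival: P1=12, P2=4, P3=20, P4=1, P5=8, P6=11, P7=24
Total turnaround = 12 + 4 + 20 + 1 + 8 + 11 + 24 = 80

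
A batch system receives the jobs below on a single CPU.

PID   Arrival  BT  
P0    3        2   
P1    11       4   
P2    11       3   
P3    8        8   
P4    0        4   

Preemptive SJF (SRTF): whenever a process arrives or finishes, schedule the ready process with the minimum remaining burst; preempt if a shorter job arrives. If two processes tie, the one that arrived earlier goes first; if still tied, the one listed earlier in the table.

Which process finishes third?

P2

Gantt: | P4 0-4 | P0 4-6 | idle 6-8 | P3 8-11 | P2 11-14 | P1 14-18 | P3 18-23 |
Completion: P0=6  P1=18  P2=14  P3=23  P4=4
Finish order: P4 → P0 → P2 → P1 → P3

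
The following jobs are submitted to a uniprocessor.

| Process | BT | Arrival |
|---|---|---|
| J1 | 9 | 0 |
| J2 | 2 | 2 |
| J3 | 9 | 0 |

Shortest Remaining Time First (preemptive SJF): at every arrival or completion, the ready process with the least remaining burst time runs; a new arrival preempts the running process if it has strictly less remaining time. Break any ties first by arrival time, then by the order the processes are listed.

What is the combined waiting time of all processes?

Schedule: | J1 0-2 | J2 2-4 | J1 4-11 | J3 11-20 |
Completion: J1=11  J2=4  J3=20
Waiting = turnaround − burst: J1=2, J2=0, J3=11
Total waiting = 2 + 0 + 11 = 13

13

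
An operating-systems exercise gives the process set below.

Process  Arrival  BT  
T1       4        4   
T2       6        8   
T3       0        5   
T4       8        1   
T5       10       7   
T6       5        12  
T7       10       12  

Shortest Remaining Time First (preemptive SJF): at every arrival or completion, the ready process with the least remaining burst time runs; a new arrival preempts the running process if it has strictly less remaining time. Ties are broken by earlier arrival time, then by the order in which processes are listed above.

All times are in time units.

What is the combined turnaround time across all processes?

Gantt: | T3 0-5 | T1 5-9 | T4 9-10 | T5 10-17 | T2 17-25 | T6 25-37 | T7 37-49 |
Completion: T1=9  T2=25  T3=5  T4=10  T5=17  T6=37  T7=49
Turnaround (C−A): T1=5  T2=19  T3=5  T4=2  T5=7  T6=32  T7=39
Turnaround = completion − arrival: T1=5, T2=19, T3=5, T4=2, T5=7, T6=32, T7=39
Total turnaround = 5 + 19 + 5 + 2 + 7 + 32 + 39 = 109

109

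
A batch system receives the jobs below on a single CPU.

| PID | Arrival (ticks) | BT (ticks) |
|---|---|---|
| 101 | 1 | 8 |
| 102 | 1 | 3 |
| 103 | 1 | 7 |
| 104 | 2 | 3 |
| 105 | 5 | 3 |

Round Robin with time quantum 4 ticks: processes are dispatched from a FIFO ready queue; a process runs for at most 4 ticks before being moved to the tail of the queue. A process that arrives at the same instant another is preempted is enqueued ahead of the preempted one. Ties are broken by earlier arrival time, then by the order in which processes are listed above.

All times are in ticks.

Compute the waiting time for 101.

13

Timeline: | idle 0-1 | 101 1-5 | 102 5-8 | 103 8-12 | 104 12-15 | 105 15-18 | 101 18-22 | 103 22-25 |
Completion: 101=22  102=8  103=25  104=15  105=18
Turnaround (C−A): 101=21  102=7  103=24  104=13  105=13
Waiting(101) = turnaround − burst = 21 − 8 = 13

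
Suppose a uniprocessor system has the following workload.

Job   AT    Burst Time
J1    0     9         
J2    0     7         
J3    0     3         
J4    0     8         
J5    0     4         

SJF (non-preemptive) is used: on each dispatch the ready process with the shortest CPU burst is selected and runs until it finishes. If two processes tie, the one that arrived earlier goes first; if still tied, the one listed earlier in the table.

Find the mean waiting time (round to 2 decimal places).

9.20

Gantt: | J3 0-3 | J5 3-7 | J2 7-14 | J4 14-22 | J1 22-31 |
Completion: J1=31  J2=14  J3=3  J4=22  J5=7
Turnaround (C−A): J1=31  J2=14  J3=3  J4=22  J5=7
Waiting times: J1=22, J2=7, J3=0, J4=14, J5=3
Average waiting = (22+7+0+14+3) / 5 = 46/5 = 9.20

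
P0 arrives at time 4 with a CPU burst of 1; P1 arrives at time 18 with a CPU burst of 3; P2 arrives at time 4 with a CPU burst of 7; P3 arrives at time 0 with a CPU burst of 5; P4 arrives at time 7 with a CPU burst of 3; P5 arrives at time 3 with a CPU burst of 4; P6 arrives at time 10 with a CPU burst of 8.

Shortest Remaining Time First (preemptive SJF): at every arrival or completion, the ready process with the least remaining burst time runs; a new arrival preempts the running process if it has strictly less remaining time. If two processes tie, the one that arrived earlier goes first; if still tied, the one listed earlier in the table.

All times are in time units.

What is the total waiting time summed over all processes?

Gantt: | P3 0-5 | P0 5-6 | P5 6-10 | P4 10-13 | P2 13-20 | P1 20-23 | P6 23-31 |
Completion: P0=6  P1=23  P2=20  P3=5  P4=13  P5=10  P6=31
Turnaround (C−A): P0=2  P1=5  P2=16  P3=5  P4=6  P5=7  P6=21
Waiting = turnaround − burst: P0=1, P1=2, P2=9, P3=0, P4=3, P5=3, P6=13
Total waiting = 1 + 2 + 9 + 0 + 3 + 3 + 13 = 31

31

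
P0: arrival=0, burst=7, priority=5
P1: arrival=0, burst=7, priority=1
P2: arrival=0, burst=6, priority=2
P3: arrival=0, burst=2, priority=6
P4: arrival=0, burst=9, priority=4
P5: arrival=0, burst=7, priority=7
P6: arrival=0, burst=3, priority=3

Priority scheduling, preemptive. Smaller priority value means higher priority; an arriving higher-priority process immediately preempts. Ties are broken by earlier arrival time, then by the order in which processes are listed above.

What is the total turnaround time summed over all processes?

Schedule: | P1 0-7 | P2 7-13 | P6 13-16 | P4 16-25 | P0 25-32 | P3 32-34 | P5 34-41 |
Completion: P0=32  P1=7  P2=13  P3=34  P4=25  P5=41  P6=16
Turnaround = completion − arrival: P0=32, P1=7, P2=13, P3=34, P4=25, P5=41, P6=16
Total turnaround = 32 + 7 + 13 + 34 + 25 + 41 + 16 = 168

168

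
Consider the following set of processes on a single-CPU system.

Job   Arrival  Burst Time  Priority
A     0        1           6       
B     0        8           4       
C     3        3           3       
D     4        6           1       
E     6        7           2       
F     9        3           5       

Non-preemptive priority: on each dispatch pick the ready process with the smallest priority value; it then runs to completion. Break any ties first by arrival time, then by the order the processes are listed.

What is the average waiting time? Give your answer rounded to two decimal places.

Gantt: | B 0-8 | D 8-14 | E 14-21 | C 21-24 | F 24-27 | A 27-28 |
Completion: A=28  B=8  C=24  D=14  E=21  F=27
Turnaround (C−A): A=28  B=8  C=21  D=10  E=15  F=18
Waiting times: A=27, B=0, C=18, D=4, E=8, F=15
Average waiting = (27+0+18+4+8+15) / 6 = 72/6 = 12.00

12.00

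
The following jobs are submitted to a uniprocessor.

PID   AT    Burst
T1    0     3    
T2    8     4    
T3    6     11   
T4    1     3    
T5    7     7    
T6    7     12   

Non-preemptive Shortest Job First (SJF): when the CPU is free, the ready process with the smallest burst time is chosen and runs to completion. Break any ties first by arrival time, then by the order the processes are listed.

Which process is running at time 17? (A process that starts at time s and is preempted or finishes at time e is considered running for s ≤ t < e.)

Timeline: | T1 0-3 | T4 3-6 | T3 6-17 | T2 17-21 | T5 21-28 | T6 28-40 |
Completion: T1=3  T2=21  T3=17  T4=6  T5=28  T6=40
Turnaround (C−A): T1=3  T2=13  T3=11  T4=5  T5=21  T6=33

T2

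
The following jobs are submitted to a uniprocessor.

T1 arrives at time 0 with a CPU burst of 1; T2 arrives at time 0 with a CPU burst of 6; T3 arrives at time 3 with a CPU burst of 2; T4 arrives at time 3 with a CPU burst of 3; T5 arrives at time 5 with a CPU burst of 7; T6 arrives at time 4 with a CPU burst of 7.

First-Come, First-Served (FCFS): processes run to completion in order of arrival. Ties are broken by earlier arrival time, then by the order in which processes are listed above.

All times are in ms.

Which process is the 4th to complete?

T4

Gantt: | T1 0-1 | T2 1-7 | T3 7-9 | T4 9-12 | T6 12-19 | T5 19-26 |
Completion: T1=1  T2=7  T3=9  T4=12  T5=26  T6=19
Turnaround (C−A): T1=1  T2=7  T3=6  T4=9  T5=21  T6=15
Finish order: T1 → T2 → T3 → T4 → T6 → T5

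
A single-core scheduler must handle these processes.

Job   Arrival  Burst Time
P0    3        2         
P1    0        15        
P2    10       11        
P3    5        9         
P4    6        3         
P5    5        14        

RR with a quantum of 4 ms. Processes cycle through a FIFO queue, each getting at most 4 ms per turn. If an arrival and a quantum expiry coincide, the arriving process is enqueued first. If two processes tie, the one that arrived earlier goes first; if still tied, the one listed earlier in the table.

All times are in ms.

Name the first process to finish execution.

Schedule: | P1 0-4 | P0 4-6 | P1 6-10 | P3 10-14 | P5 14-18 | P4 18-21 | P2 21-25 | P1 25-29 | P3 29-33 | P5 33-37 | P2 37-41 | P1 41-44 | P3 44-45 | P5 45-49 | P2 49-52 | P5 52-54 |
Completion: P0=6  P1=44  P2=52  P3=45  P4=21  P5=54
Turnaround (C−A): P0=3  P1=44  P2=42  P3=40  P4=15  P5=49
Finish order: P0 → P4 → P1 → P3 → P2 → P5

P0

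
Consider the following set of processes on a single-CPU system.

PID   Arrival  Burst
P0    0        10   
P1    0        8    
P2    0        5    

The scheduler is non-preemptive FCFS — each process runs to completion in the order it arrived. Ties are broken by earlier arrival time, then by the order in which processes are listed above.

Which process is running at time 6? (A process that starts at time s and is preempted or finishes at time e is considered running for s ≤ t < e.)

Timeline: | P0 0-10 | P1 10-18 | P2 18-23 |
Completion: P0=10  P1=18  P2=23
Turnaround (C−A): P0=10  P1=18  P2=23

P0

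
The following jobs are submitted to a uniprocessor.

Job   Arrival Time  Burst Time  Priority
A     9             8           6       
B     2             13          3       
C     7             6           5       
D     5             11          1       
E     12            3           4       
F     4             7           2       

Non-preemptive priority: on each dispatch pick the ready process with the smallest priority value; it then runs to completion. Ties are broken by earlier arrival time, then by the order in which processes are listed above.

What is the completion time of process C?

42

Gantt: | idle 0-2 | B 2-15 | D 15-26 | F 26-33 | E 33-36 | C 36-42 | A 42-50 |
Completion: A=50  B=15  C=42  D=26  E=36  F=33
Turnaround (C−A): A=41  B=13  C=35  D=21  E=24  F=29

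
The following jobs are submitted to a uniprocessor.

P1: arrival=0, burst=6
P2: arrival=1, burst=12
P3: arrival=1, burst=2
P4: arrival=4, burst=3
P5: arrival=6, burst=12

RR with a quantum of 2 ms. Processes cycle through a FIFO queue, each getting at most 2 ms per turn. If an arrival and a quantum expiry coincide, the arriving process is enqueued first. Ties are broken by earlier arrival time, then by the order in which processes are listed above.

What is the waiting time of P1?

Schedule: | P1 0-2 | P2 2-4 | P3 4-6 | P1 6-8 | P4 8-10 | P2 10-12 | P5 12-14 | P1 14-16 | P4 16-17 | P2 17-19 | P5 19-21 | P2 21-23 | P5 23-25 | P2 25-27 | P5 27-29 | P2 29-31 | P5 31-35 |
Completion: P1=16  P2=31  P3=6  P4=17  P5=35
Turnaround (C−A): P1=16  P2=30  P3=5  P4=13  P5=29
Waiting(P1) = turnaround − burst = 16 − 6 = 10

10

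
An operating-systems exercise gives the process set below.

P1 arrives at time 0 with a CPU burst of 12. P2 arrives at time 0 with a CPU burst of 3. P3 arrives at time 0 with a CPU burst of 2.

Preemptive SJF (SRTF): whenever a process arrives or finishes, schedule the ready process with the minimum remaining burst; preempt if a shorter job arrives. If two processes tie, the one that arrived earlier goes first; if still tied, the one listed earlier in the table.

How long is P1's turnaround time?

17

Gantt: | P3 0-2 | P2 2-5 | P1 5-17 |
Completion: P1=17  P2=5  P3=2
Turnaround (C−A): P1=17  P2=5  P3=2
Turnaround(P1) = completion − arrival = 17 − 0 = 17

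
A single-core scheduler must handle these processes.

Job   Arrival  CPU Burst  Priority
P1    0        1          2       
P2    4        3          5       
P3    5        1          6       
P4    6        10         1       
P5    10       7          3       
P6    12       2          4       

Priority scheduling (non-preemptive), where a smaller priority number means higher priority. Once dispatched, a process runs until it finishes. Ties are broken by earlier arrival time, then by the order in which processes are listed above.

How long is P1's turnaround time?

1

Timeline: | P1 0-1 | idle 1-4 | P2 4-7 | P4 7-17 | P5 17-24 | P6 24-26 | P3 26-27 |
Completion: P1=1  P2=7  P3=27  P4=17  P5=24  P6=26
Turnaround (C−A): P1=1  P2=3  P3=22  P4=11  P5=14  P6=14
Turnaround(P1) = completion − arrival = 1 − 0 = 1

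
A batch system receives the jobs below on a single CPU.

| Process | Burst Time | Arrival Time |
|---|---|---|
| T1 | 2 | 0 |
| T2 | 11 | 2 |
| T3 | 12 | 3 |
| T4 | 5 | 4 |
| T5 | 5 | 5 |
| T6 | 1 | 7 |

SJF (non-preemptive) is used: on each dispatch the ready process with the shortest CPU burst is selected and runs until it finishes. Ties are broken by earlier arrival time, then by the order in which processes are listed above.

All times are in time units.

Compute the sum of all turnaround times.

Timeline: | T1 0-2 | T2 2-13 | T6 13-14 | T4 14-19 | T5 19-24 | T3 24-36 |
Completion: T1=2  T2=13  T3=36  T4=19  T5=24  T6=14
Turnaround = completion − arrival: T1=2, T2=11, T3=33, T4=15, T5=19, T6=7
Total turnaround = 2 + 11 + 33 + 15 + 19 + 7 = 87

87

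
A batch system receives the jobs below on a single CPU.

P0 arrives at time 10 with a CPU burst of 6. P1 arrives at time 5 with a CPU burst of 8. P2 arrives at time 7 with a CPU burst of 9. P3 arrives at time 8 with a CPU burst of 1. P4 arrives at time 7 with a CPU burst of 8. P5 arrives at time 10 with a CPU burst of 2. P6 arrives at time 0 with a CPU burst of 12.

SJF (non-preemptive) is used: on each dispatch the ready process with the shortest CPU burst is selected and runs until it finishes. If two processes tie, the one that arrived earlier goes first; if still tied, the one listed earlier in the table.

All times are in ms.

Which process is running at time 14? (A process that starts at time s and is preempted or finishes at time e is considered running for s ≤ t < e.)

P5

Schedule: | P6 0-12 | P3 12-13 | P5 13-15 | P0 15-21 | P1 21-29 | P4 29-37 | P2 37-46 |
Completion: P0=21  P1=29  P2=46  P3=13  P4=37  P5=15  P6=12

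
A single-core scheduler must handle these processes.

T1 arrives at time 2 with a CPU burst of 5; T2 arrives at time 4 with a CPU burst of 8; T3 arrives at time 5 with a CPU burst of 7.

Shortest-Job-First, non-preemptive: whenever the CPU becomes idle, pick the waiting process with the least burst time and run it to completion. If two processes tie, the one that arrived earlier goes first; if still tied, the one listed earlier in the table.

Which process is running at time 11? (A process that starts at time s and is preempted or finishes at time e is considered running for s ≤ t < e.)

T3

Timeline: | idle 0-2 | T1 2-7 | T3 7-14 | T2 14-22 |
Completion: T1=7  T2=22  T3=14
Turnaround (C−A): T1=5  T2=18  T3=9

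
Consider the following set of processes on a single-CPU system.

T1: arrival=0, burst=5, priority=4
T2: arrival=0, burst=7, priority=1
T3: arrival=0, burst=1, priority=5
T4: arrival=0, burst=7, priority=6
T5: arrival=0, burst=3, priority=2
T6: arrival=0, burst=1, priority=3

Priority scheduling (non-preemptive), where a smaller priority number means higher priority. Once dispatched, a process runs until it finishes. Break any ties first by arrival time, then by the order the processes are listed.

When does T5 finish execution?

Timeline: | T2 0-7 | T5 7-10 | T6 10-11 | T1 11-16 | T3 16-17 | T4 17-24 |
Completion: T1=16  T2=7  T3=17  T4=24  T5=10  T6=11
Turnaround (C−A): T1=16  T2=7  T3=17  T4=24  T5=10  T6=11

10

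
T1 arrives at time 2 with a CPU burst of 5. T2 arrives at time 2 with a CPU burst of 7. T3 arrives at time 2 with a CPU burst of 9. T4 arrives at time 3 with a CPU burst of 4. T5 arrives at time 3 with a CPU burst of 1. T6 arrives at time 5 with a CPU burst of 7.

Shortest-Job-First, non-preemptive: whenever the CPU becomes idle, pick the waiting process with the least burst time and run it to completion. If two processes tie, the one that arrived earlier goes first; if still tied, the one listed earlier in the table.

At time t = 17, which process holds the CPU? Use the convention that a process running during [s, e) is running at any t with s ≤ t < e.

Timeline: | idle 0-2 | T1 2-7 | T5 7-8 | T4 8-12 | T2 12-19 | T6 19-26 | T3 26-35 |
Completion: T1=7  T2=19  T3=35  T4=12  T5=8  T6=26

T2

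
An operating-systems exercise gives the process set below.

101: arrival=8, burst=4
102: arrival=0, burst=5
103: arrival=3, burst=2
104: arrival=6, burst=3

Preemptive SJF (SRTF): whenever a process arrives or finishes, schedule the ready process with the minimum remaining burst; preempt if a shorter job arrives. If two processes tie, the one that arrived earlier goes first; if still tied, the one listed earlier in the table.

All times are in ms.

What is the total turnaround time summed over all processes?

19

Gantt: | 102 0-5 | 103 5-7 | 104 7-10 | 101 10-14 |
Completion: 101=14  102=5  103=7  104=10
Turnaround (C−A): 101=6  102=5  103=4  104=4
Turnaround = completion − arrival: 101=6, 102=5, 103=4, 104=4
Total turnaround = 6 + 5 + 4 + 4 = 19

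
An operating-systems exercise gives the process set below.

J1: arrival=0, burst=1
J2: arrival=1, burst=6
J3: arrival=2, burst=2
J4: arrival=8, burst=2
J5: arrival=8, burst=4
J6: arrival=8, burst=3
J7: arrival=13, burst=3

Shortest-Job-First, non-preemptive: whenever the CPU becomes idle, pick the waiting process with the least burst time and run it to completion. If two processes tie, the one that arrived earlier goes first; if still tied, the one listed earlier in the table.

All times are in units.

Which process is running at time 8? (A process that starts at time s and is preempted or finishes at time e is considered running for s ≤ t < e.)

Schedule: | J1 0-1 | J2 1-7 | J3 7-9 | J4 9-11 | J6 11-14 | J7 14-17 | J5 17-21 |
Completion: J1=1  J2=7  J3=9  J4=11  J5=21  J6=14  J7=17

J3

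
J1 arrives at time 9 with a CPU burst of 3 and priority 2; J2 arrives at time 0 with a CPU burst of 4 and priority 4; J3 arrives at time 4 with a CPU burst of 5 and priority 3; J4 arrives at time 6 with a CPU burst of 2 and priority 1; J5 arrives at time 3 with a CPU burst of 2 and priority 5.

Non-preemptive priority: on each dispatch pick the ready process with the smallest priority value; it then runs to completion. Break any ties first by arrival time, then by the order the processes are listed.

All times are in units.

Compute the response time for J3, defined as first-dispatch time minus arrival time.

Gantt: | J2 0-4 | J3 4-9 | J4 9-11 | J1 11-14 | J5 14-16 |
Completion: J1=14  J2=4  J3=9  J4=11  J5=16
Response(J3) = first start − arrival = 4 − 4 = 0

0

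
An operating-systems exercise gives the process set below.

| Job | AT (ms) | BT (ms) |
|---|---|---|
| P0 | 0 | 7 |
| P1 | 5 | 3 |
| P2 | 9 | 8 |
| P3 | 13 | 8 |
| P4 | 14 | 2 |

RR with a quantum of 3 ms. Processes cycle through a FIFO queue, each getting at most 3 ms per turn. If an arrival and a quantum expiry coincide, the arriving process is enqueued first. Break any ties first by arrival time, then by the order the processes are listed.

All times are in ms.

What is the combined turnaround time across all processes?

53

Timeline: | P0 0-6 | P1 6-9 | P0 9-10 | P2 10-13 | P3 13-16 | P2 16-19 | P4 19-21 | P3 21-24 | P2 24-26 | P3 26-28 |
Completion: P0=10  P1=9  P2=26  P3=28  P4=21
Turnaround = completion − arrival: P0=10, P1=4, P2=17, P3=15, P4=7
Total turnaround = 10 + 4 + 17 + 15 + 7 = 53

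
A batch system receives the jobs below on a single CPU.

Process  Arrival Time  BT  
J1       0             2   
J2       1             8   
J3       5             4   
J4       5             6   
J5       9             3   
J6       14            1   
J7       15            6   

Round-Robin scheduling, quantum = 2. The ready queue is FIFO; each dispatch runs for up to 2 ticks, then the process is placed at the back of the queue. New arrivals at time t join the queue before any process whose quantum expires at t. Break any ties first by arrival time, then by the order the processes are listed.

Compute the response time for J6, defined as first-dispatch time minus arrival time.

6

Schedule: | J1 0-2 | J2 2-6 | J3 6-8 | J4 8-10 | J2 10-12 | J3 12-14 | J5 14-16 | J4 16-18 | J2 18-20 | J6 20-21 | J7 21-23 | J5 23-24 | J4 24-26 | J7 26-30 |
Completion: J1=2  J2=20  J3=14  J4=26  J5=24  J6=21  J7=30
Response(J6) = first start − arrival = 20 − 14 = 6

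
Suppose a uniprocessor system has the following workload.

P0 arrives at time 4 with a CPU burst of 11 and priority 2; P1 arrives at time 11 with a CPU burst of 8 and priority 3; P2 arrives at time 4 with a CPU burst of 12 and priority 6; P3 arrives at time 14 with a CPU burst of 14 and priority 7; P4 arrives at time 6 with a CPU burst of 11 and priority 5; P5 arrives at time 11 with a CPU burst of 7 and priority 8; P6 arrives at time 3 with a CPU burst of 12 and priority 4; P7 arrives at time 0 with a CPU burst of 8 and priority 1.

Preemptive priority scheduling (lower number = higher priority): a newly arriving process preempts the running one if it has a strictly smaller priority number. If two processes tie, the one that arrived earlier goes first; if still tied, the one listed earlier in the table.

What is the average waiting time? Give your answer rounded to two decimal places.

Gantt: | P7 0-8 | P0 8-19 | P1 19-27 | P6 27-39 | P4 39-50 | P2 50-62 | P3 62-76 | P5 76-83 |
Completion: P0=19  P1=27  P2=62  P3=76  P4=50  P5=83  P6=39  P7=8
Turnaround (C−A): P0=15  P1=16  P2=58  P3=62  P4=44  P5=72  P6=36  P7=8
Waiting times: P0=4, P1=8, P2=46, P3=48, P4=33, P5=65, P6=24, P7=0
Average waiting = (4+8+46+48+33+65+24+0) / 8 = 228/8 = 28.50

28.50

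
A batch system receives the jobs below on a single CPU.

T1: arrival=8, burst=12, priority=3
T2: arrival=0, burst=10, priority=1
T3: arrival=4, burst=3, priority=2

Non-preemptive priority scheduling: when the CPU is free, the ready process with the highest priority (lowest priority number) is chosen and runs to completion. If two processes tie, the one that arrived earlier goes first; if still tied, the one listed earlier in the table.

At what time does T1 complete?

Gantt: | T2 0-10 | T3 10-13 | T1 13-25 |
Completion: T1=25  T2=10  T3=13

25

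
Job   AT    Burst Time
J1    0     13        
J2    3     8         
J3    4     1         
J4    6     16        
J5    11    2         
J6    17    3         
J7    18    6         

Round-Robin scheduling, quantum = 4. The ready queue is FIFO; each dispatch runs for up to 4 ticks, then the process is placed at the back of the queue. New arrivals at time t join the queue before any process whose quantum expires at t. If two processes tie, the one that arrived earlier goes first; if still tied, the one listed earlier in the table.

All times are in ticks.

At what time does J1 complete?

Schedule: | J1 0-4 | J2 4-8 | J3 8-9 | J1 9-13 | J4 13-17 | J2 17-21 | J5 21-23 | J1 23-27 | J6 27-30 | J4 30-34 | J7 34-38 | J1 38-39 | J4 39-43 | J7 43-45 | J4 45-49 |
Completion: J1=39  J2=21  J3=9  J4=49  J5=23  J6=30  J7=45

39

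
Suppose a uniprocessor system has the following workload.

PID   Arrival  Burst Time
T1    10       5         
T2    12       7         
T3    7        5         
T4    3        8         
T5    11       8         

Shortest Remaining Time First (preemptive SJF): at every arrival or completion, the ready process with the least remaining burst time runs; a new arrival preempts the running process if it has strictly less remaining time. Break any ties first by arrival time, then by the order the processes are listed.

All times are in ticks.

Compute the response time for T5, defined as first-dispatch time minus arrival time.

17

Timeline: | idle 0-3 | T4 3-11 | T3 11-16 | T1 16-21 | T2 21-28 | T5 28-36 |
Completion: T1=21  T2=28  T3=16  T4=11  T5=36
Turnaround (C−A): T1=11  T2=16  T3=9  T4=8  T5=25
Response(T5) = first start − arrival = 28 − 11 = 17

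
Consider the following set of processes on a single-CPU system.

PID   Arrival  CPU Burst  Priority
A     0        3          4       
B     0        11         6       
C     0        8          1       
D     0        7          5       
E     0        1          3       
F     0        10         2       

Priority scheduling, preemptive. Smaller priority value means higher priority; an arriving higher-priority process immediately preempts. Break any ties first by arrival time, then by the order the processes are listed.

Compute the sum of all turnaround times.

Gantt: | C 0-8 | F 8-18 | E 18-19 | A 19-22 | D 22-29 | B 29-40 |
Completion: A=22  B=40  C=8  D=29  E=19  F=18
Turnaround (C−A): A=22  B=40  C=8  D=29  E=19  F=18
Turnaround = completion − arrival: A=22, B=40, C=8, D=29, E=19, F=18
Total turnaround = 22 + 40 + 8 + 29 + 19 + 18 = 136

136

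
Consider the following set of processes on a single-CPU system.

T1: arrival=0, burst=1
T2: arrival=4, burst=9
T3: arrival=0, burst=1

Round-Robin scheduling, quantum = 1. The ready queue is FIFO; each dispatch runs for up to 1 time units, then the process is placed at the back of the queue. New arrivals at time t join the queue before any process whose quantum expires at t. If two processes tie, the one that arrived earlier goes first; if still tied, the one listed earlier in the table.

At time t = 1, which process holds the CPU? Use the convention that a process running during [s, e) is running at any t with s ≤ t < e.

T3

Timeline: | T1 0-1 | T3 1-2 | idle 2-4 | T2 4-13 |
Completion: T1=1  T2=13  T3=2
Turnaround (C−A): T1=1  T2=9  T3=2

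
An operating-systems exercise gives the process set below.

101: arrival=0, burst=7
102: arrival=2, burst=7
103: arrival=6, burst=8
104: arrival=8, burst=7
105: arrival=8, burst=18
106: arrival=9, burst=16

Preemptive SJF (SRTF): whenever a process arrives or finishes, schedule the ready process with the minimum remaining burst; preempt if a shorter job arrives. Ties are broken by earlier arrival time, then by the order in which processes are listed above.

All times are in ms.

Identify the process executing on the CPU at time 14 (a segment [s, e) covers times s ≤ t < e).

104

Gantt: | 101 0-7 | 102 7-14 | 104 14-21 | 103 21-29 | 106 29-45 | 105 45-63 |
Completion: 101=7  102=14  103=29  104=21  105=63  106=45
Turnaround (C−A): 101=7  102=12  103=23  104=13  105=55  106=36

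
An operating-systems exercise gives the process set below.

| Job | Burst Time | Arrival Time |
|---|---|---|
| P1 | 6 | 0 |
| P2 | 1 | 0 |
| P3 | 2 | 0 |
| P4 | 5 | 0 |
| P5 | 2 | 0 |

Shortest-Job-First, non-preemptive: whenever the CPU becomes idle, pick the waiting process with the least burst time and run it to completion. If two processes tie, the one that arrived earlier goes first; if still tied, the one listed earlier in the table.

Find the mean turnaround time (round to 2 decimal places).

Gantt: | P2 0-1 | P3 1-3 | P5 3-5 | P4 5-10 | P1 10-16 |
Completion: P1=16  P2=1  P3=3  P4=10  P5=5
Turnaround (C−A): P1=16  P2=1  P3=3  P4=10  P5=5
Turnaround times: P1=16, P2=1, P3=3, P4=10, P5=5
Average turnaround = (16+1+3+10+5) / 5 = 35/5 = 7.00

7.00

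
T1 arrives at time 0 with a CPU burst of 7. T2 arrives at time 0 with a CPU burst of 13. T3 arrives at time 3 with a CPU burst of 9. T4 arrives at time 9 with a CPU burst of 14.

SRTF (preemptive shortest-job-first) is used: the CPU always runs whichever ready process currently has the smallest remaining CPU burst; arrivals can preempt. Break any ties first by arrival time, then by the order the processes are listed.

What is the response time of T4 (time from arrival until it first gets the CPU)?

Schedule: | T1 0-7 | T3 7-16 | T2 16-29 | T4 29-43 |
Completion: T1=7  T2=29  T3=16  T4=43
Response(T4) = first start − arrival = 29 − 9 = 20

20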